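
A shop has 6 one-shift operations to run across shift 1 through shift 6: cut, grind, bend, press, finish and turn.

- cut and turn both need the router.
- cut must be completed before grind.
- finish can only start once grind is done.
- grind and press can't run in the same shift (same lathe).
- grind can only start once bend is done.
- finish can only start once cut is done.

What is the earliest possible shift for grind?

Precedence pushes grind to at least shift 2; downstream work caps grind at shift 5.
grind at shift 2 is achievable: cut -> shift 1; turn -> shift 2; press -> shift 1; finish -> shift 3; bend -> shift 1; grind -> shift 2.

shift 2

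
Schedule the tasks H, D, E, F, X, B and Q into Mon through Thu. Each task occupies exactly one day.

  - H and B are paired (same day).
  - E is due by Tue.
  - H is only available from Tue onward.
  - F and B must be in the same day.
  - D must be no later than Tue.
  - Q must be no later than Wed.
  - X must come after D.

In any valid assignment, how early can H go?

H is available from Tue.
H at Tue is achievable: H=Tue; F=Tue; B=Tue; Q=Mon; D=Mon; E=Mon; X=Tue.

Tue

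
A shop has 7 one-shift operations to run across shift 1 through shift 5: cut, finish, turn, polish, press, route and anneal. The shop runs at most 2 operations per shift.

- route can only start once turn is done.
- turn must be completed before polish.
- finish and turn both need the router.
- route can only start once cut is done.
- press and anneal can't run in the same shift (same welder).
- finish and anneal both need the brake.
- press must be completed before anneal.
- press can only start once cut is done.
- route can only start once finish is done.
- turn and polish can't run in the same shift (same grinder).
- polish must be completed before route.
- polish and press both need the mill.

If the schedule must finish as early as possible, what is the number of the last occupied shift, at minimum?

shift 4

The precedence chain requires at least 3 distinct shifts.
With at most 2 per shift and 7 operations, at least 4 shifts are needed.
4 works (last occupied shift: shift 4): for example finish=shift 2; polish=shift 2; turn=shift 1; press=shift 3; route=shift 3; anneal=shift 4; cut=shift 1.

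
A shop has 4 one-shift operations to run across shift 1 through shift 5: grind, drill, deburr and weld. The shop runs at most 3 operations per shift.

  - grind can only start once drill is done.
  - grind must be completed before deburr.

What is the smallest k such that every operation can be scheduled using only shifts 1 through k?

The precedence chain requires at least 3 distinct shifts.
With at most 3 per shift and 4 operations, at least 2 shifts are needed.
3 works (last occupied shift: shift 3): for example deburr -> shift 3; weld -> shift 1; grind -> shift 2; drill -> shift 1.

3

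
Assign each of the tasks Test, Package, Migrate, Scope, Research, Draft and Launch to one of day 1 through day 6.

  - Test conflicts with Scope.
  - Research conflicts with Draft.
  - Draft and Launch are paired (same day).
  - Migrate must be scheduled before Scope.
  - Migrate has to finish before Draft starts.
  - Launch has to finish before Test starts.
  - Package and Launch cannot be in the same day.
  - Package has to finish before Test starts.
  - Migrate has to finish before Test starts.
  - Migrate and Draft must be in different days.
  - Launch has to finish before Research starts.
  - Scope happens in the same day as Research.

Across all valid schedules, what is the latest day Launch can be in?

Launch must be in the same day as Draft, which can't be before day 2, so Launch is at least day 2; downstream work caps Launch at day 5.
Launch at day 4 is achievable: Test=day 5; Draft=day 4; Scope=day 6; Migrate=day 1; Launch=day 4; Package=day 1; Research=day 6.
Nothing later works — the conflict constraints rule out every day after day 4.

day 4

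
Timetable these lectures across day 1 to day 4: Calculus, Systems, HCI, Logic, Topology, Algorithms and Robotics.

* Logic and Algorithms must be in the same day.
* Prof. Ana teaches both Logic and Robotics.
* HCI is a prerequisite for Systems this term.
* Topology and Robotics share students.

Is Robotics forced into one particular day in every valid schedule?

No

Robotics can be day 1 (e.g. Logic -> day 2; Calculus -> day 1; Systems -> day 2; Robotics -> day 1; Algorithms -> day 2; Topology -> day 2; HCI -> day 1) or day 2 (e.g. Systems -> day 2; Algorithms -> day 1; Robotics -> day 2; HCI -> day 1; Calculus -> day 1; Logic -> day 1; Topology -> day 1).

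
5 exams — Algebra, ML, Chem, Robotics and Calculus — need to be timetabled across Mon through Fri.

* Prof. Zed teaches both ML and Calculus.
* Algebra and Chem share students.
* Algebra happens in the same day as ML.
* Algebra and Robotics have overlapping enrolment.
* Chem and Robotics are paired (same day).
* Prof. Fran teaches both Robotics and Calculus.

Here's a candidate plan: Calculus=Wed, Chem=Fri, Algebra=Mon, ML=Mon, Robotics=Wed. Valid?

Invalid. Chem and Robotics are paired (same day).

Chem and Robotics are paired (same day) — violated.
Prof. Fran teaches both Robotics and Calculus — violated.
Algebra happens in the same day as ML — holds.
Algebra and Chem share students — holds.
Algebra and Robotics have overlapping enrolment — holds.
Prof. Zed teaches both ML and Calculus — holds.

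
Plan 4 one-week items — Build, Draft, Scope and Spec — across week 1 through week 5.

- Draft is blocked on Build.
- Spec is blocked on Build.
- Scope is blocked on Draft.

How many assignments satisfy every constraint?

Splitting on Build: it can be week 1 (24), week 2 (9), week 3 (2). Listing each branch's schedules as (Draft, Scope, Spec) by week number:
Build=week 1: (2,3,2) (2,3,3) (2,3,4) (2,3,5) (2,4,2) (2,4,3) (2,4,4) (2,4,5) (2,5,2) (2,5,3) (2,5,4) (2,5,5) (3,4,2) (3,4,3) (3,4,4) (3,4,5) (3,5,2) (3,5,3) (3,5,4) (3,5,5) (4,5,2) (4,5,3) (4,5,4) (4,5,5) — 24.
Build=week 2: (3,4,3) (3,4,4) (3,4,5) (3,5,3) (3,5,4) (3,5,5) (4,5,3) (4,5,4) (4,5,5) — 9.
Build=week 3: (4,5,4) (4,5,5) — 2.
Summing: 24 + 9 + 2 = 35.

35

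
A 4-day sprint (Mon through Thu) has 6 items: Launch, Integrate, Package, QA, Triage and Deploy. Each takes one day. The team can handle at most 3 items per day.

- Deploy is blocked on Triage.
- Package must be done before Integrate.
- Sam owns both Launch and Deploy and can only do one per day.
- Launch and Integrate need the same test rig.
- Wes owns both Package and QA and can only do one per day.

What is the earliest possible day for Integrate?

Precedence pushes Integrate to at least Tue.
Integrate at Tue is achievable: Launch -> Mon, Package -> Mon, QA -> Tue, Deploy -> Tue, Integrate -> Tue, Triage -> Mon.

Tue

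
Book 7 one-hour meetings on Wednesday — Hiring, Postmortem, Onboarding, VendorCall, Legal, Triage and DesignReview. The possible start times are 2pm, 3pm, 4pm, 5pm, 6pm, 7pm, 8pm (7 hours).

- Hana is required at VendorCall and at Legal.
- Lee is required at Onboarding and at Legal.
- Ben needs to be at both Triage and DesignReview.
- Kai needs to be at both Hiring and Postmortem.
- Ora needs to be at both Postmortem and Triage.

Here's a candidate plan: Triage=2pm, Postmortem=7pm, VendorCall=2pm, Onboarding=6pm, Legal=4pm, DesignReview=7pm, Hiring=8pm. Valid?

Yes, all constraints hold

Ben needs to be at both Triage and DesignReview — holds.
Ora needs to be at both Postmortem and Triage — holds.
Hana is required at VendorCall and at Legal — holds.
Kai needs to be at both Hiring and Postmortem — holds.
Lee is required at Onboarding and at Legal — holds.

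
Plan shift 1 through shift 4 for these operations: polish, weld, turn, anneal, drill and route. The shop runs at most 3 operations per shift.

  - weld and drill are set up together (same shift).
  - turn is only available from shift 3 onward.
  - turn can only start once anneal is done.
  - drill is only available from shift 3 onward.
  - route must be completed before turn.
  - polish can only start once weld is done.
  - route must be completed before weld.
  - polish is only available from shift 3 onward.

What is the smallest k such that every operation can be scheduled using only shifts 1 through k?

4 shifts

The precedence chain requires at least 3 distinct shifts.
With at most 3 per shift and 6 operations, at least 2 shifts are needed.
Propagating the time windows through the other constraints, polish can't land before shift 4, so the schedule must run through at least shift 4.
4 works (last occupied shift: shift 4): for example route in shift 1, turn in shift 3, anneal in shift 1, drill in shift 3, polish in shift 4, weld in shift 3.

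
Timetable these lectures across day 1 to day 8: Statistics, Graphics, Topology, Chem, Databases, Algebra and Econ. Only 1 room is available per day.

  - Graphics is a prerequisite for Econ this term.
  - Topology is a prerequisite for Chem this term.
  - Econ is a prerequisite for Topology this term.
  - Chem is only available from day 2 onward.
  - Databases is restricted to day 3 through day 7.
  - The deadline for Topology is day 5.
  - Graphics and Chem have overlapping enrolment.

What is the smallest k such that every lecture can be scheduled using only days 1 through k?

The precedence chain requires at least 4 distinct days.
With at most 1 per day and 7 lectures, at least 7 days are needed.
7 works (last occupied day: day 7): for example Graphics -> day 1, Chem -> day 5, Algebra -> day 7, Topology -> day 3, Databases -> day 4, Statistics -> day 6, Econ -> day 2.

7 days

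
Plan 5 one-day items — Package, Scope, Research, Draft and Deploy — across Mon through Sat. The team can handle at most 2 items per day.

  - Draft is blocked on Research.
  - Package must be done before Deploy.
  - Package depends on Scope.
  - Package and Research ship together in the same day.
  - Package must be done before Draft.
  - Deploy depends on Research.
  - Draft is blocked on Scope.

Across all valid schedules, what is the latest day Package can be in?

Fri

Precedence pushes Package to at least Tue; downstream work caps Package at Fri.
Package at Fri is achievable: Package=Fri, Scope=Mon, Research=Fri, Draft=Sat, Deploy=Sat.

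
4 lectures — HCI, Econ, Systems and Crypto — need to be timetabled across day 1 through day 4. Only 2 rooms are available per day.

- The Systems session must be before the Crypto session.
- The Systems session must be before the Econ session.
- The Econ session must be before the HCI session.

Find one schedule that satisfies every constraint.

Crypto=day 2; Econ=day 2; HCI=day 3; Systems=day 1

Checking: Econ(day 2) before HCI(day 3); Systems(day 1) before Crypto(day 2); Systems(day 1) before Econ(day 2); max 2 per day (cap 2).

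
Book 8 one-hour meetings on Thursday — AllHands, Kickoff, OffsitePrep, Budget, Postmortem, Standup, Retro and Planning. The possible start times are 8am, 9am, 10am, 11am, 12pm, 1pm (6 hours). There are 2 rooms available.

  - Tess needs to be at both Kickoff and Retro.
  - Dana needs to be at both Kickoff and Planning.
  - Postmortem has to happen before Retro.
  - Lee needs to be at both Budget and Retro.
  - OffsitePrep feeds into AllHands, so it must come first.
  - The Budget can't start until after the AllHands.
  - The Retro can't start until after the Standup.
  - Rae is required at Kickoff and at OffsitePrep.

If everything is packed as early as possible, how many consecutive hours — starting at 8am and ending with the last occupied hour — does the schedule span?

The precedence chain requires at least 3 distinct hours.
With at most 2 per hour and 8 meetings, at least 4 hours are needed.
4 works (last occupied hour: 11am): for example Postmortem in 8am; Kickoff in 11am; OffsitePrep in 8am; Standup in 9am; AllHands in 9am; Budget in 11am; Retro in 10am; Planning in 10am.

4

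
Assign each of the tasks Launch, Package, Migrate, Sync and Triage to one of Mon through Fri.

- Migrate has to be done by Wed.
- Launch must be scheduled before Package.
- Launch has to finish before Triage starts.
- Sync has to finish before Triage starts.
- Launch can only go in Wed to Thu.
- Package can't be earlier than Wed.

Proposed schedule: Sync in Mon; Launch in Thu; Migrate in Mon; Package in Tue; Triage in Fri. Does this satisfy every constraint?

Invalid. Package can't be earlier than Wed.

Sync has to finish before Triage starts — holds.
Package can't be earlier than Wed — violated.
Launch has to finish before Triage starts — holds.
Launch can only go in Wed to Thu — holds.
Migrate has to be done by Wed — holds.
Launch must be scheduled before Package — violated.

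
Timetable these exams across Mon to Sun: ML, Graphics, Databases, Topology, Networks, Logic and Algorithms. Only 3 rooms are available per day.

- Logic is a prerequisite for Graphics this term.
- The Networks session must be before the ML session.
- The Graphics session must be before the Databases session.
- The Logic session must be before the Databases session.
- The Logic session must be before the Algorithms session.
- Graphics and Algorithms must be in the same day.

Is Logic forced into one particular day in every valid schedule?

Logic can be Mon (e.g. Algorithms=Tue; Networks=Mon; Databases=Wed; Logic=Mon; ML=Tue; Topology=Mon; Graphics=Tue) or Tue (e.g. Logic in Tue; Algorithms in Wed; Databases in Thu; Graphics in Wed; ML in Tue; Networks in Mon; Topology in Mon).

No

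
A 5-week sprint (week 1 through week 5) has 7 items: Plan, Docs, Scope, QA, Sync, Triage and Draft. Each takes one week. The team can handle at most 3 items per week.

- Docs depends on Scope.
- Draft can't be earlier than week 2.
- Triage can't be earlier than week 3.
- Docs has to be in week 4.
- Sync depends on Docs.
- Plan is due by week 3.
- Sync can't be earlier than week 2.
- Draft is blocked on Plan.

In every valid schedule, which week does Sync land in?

week 5

Sync is available from week 2; precedence pushes Sync to at least week 5.
So Sync is pinned to week 5.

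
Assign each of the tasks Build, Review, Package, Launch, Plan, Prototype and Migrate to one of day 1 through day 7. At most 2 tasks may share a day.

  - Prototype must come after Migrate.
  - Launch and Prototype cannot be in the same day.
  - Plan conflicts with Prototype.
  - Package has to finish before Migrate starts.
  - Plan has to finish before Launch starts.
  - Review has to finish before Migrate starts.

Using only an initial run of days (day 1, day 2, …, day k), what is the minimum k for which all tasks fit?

The precedence chain requires at least 3 distinct days.
With at most 2 per day and 7 tasks, at least 4 days are needed.
4 works (last occupied day: day 4): for example Launch in day 3, Prototype in day 4, Package in day 1, Review in day 1, Build in day 3, Plan in day 2, Migrate in day 2.

4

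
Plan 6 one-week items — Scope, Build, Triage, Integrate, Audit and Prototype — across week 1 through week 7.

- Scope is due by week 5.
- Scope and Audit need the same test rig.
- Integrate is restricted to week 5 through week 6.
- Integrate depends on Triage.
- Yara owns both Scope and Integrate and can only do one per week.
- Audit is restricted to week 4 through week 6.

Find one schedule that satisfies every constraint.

Audit -> week 4; Scope -> week 1; Prototype -> week 1; Integrate -> week 5; Build -> week 1; Triage -> week 1

Checking: Triage(week 1) before Integrate(week 5); Scope(week 1) != Audit(week 4); Scope(week 1) != Integrate(week 5); Integrate=week 5 in [week 5,week 6]; Scope=week 1 in [week 1,week 5]; Audit=week 4 in [week 4,week 6].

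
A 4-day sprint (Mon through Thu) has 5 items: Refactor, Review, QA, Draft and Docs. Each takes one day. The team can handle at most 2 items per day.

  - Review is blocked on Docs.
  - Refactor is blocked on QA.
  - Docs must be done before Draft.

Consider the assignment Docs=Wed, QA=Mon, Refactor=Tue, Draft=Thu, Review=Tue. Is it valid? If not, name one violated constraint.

No. Review is blocked on Docs is not satisfied.

Review is blocked on Docs — violated.
The team can handle at most 2 items per day — holds.
Refactor is blocked on QA — holds.
Docs must be done before Draft — holds.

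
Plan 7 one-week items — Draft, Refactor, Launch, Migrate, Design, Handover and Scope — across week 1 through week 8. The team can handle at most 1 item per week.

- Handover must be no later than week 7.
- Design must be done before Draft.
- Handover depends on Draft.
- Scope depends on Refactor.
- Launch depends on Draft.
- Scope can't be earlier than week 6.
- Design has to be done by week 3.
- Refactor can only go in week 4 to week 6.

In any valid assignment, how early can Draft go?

Precedence pushes Draft to at least week 2; downstream work caps Draft at week 6.
Draft at week 2 is achievable: Scope=week 6, Launch=week 5, Design=week 1, Handover=week 3, Draft=week 2, Migrate=week 7, Refactor=week 4.

week 2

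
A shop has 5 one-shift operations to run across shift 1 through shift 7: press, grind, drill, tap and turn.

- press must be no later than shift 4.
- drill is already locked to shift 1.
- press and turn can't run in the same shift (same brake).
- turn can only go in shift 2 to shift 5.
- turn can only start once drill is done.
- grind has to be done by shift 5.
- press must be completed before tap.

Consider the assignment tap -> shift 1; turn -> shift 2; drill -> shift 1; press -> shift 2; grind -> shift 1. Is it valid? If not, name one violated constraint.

No — it violates: press must be completed before tap

press must be no later than shift 4 — holds.
grind has to be done by shift 5 — holds.
press must be completed before tap — violated.
press and turn can't run in the same shift (same brake) — violated.
turn can only start once drill is done — holds.
turn can only go in shift 2 to shift 5 — holds.
drill is already locked to shift 1 — holds.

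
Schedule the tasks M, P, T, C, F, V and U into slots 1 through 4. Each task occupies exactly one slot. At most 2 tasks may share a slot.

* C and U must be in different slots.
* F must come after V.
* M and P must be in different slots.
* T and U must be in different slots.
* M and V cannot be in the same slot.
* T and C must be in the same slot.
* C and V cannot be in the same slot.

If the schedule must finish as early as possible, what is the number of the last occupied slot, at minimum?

slot 4

The precedence chain requires at least 2 distinct slots.
With at most 2 per slot and 7 tasks, at least 4 slots are needed.
4 works (last occupied slot: 4): for example F -> 2; M -> 2; T -> 3; U -> 4; P -> 1; C -> 3; V -> 1.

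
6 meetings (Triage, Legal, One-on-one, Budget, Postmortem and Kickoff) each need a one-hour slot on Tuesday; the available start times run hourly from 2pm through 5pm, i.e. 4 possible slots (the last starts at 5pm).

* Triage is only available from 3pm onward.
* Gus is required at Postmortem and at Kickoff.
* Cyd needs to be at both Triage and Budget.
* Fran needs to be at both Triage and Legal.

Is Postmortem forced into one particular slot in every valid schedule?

No

Postmortem can be 2pm (e.g. Postmortem -> 2pm; Triage -> 3pm; Kickoff -> 3pm; One-on-one -> 2pm; Legal -> 2pm; Budget -> 2pm) or 3pm (e.g. Legal -> 2pm; Postmortem -> 3pm; Triage -> 3pm; One-on-one -> 2pm; Kickoff -> 2pm; Budget -> 2pm).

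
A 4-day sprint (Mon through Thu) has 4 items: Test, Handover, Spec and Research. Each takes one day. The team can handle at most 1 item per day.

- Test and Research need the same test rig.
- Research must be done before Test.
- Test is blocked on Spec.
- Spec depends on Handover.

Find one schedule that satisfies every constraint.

Handover=Mon, Test=Thu, Research=Wed, Spec=Tue

Checking: Spec(Tue) before Test(Thu); Research(Wed) before Test(Thu); Handover(Mon) before Spec(Tue); Test(Thu) != Research(Wed); max 1 per day (cap 1).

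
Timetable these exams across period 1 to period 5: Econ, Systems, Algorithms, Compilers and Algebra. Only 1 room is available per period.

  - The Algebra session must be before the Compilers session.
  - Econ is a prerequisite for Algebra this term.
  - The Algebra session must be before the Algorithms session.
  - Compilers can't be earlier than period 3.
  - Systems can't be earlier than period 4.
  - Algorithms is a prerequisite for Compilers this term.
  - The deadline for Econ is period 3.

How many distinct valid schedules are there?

2

Enumerating: Systems=period 4, Algorithms=period 3, Econ=period 1, Compilers=period 5, Algebra=period 2 | Compilers -> period 4; Algebra -> period 2; Econ -> period 1; Algorithms -> period 3; Systems -> period 5.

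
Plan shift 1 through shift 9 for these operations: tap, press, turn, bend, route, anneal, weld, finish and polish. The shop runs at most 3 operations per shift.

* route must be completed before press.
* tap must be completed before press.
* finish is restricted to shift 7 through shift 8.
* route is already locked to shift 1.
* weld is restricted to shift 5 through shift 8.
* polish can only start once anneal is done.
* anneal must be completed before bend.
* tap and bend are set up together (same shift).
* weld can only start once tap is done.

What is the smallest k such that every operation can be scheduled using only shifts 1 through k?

7 shifts

The precedence chain requires at least 3 distinct shifts.
With at most 3 per shift and 9 operations, at least 3 shifts are needed.
finish can't be placed before shift 7, so the schedule must run through at least shift 7.
7 works (last occupied shift: shift 7): for example bend=shift 2; polish=shift 2; weld=shift 5; turn=shift 1; anneal=shift 1; route=shift 1; press=shift 3; tap=shift 2; finish=shift 7.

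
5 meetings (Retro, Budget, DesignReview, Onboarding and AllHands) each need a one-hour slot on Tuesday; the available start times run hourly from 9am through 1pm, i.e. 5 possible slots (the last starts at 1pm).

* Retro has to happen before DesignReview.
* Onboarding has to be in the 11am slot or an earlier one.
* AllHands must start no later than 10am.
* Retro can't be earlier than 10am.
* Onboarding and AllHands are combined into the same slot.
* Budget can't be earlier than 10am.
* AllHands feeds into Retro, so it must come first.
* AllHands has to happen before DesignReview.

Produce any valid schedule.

Budget=10am; DesignReview=11am; Onboarding=9am; Retro=10am; AllHands=9am

Checking: AllHands(9am) before DesignReview(11am); Retro(10am) before DesignReview(11am); AllHands(9am) before Retro(10am); Onboarding = AllHands = 9am; AllHands=9am in [9am,10am]; Budget=10am in [10am,1pm]; Retro=10am in [10am,1pm]; Onboarding=9am in [9am,11am].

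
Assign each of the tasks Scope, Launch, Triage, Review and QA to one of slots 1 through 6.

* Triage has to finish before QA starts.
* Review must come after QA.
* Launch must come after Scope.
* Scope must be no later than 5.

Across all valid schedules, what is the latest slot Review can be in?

Precedence pushes Review to at least 3.
Review at 6 is achievable: Launch=2, Scope=1, Review=6, QA=2, Triage=1.

6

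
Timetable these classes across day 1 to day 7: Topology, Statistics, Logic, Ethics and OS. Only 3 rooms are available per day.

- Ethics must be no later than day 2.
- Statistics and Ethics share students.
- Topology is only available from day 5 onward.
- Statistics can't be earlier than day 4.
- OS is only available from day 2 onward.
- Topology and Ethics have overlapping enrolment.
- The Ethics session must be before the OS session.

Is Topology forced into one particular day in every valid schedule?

Topology can be day 5 (e.g. OS -> day 2, Ethics -> day 1, Topology -> day 5, Logic -> day 1, Statistics -> day 4) or day 6 (e.g. Statistics=day 4; Ethics=day 1; Logic=day 1; OS=day 2; Topology=day 6).

No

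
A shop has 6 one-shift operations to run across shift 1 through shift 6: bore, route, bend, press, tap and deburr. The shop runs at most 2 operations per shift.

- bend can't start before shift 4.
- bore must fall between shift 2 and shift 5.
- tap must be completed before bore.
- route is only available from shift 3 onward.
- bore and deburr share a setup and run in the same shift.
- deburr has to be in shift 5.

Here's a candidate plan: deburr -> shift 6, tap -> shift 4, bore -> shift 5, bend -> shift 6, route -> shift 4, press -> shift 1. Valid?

bore and deburr share a setup and run in the same shift — violated.
route is only available from shift 3 onward — holds.
deburr has to be in shift 5 — violated.
tap must be completed before bore — holds.
bend can't start before shift 4 — holds.
The shop runs at most 2 operations per shift — holds.
bore must fall between shift 2 and shift 5 — holds.

No — it violates: bore and deburr share a setup and run in the same shift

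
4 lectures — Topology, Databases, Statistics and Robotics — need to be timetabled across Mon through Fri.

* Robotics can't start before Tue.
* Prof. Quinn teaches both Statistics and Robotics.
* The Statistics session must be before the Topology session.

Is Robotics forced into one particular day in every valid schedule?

Robotics can be Tue (e.g. Databases -> Mon, Robotics -> Tue, Statistics -> Mon, Topology -> Tue) or Wed (e.g. Topology -> Tue, Databases -> Mon, Robotics -> Wed, Statistics -> Mon).

No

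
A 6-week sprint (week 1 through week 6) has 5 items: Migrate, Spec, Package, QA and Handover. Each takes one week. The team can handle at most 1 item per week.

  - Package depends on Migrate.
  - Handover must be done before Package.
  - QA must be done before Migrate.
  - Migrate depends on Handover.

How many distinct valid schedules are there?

60

Splitting on Migrate: it can be week 3 (12), week 4 (24), week 5 (24). Listing each branch's schedules as (Spec, Package, QA, Handover) by week number:
Migrate=week 3: (4,5,1,2) (4,5,2,1) (4,6,1,2) (4,6,2,1) (5,4,1,2) (5,4,2,1) (5,6,1,2) (5,6,2,1) (6,4,1,2) (6,4,2,1) (6,5,1,2) (6,5,2,1) — 12.
Migrate=week 4: (1,5,2,3) (1,5,3,2) (1,6,2,3) (1,6,3,2) (2,5,1,3) (2,5,3,1) (2,6,1,3) (2,6,3,1) (3,5,1,2) (3,5,2,1) (3,6,1,2) (3,6,2,1) (5,6,1,2) (5,6,1,3) (5,6,2,1) (5,6,2,3) (5,6,3,1) (5,6,3,2) (6,5,1,2) (6,5,1,3) (6,5,2,1) (6,5,2,3) (6,5,3,1) (6,5,3,2) — 24.
Migrate=week 5: (1,6,2,3) (1,6,2,4) (1,6,3,2) (1,6,3,4) (1,6,4,2) (1,6,4,3) (2,6,1,3) (2,6,1,4) (2,6,3,1) (2,6,3,4) (2,6,4,1) (2,6,4,3) (3,6,1,2) (3,6,1,4) (3,6,2,1) (3,6,2,4) (3,6,4,1) (3,6,4,2) (4,6,1,2) (4,6,1,3) (4,6,2,1) (4,6,2,3) (4,6,3,1) (4,6,3,2) — 24.
Summing: 12 + 24 + 24 = 60.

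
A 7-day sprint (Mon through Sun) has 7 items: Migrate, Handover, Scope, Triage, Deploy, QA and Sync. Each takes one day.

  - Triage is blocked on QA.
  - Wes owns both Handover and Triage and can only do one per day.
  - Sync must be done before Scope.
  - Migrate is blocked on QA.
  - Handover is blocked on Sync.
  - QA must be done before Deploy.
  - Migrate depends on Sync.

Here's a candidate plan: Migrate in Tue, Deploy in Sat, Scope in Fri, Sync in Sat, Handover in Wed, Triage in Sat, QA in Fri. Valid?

Triage is blocked on QA — holds.
Wes owns both Handover and Triage and can only do one per day — holds.
Migrate is blocked on QA — violated.
Handover is blocked on Sync — violated.
Migrate depends on Sync — violated.
Sync must be done before Scope — violated.
QA must be done before Deploy — holds.

No — it violates: Migrate depends on Sync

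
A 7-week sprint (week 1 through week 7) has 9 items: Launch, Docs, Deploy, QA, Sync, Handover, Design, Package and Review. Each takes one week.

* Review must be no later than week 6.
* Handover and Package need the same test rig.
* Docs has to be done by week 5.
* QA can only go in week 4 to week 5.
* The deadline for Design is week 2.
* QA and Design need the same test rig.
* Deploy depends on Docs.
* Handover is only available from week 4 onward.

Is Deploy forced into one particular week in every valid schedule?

Deploy can be week 2 (e.g. Sync in week 1; Design in week 1; Deploy in week 2; Launch in week 1; QA in week 4; Docs in week 1; Package in week 1; Handover in week 4; Review in week 1) or week 3 (e.g. Launch -> week 1, Package -> week 1, Docs -> week 1, Deploy -> week 3, Review -> week 1, Sync -> week 1, Handover -> week 4, Design -> week 1, QA -> week 4).

No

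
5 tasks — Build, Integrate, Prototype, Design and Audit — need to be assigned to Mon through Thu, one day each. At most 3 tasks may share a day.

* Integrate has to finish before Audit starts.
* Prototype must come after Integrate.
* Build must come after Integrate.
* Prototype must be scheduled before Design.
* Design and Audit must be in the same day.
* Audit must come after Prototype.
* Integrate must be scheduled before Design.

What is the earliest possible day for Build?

Precedence pushes Build to at least Tue.
Build at Tue is achievable: Audit=Wed, Build=Tue, Integrate=Mon, Prototype=Tue, Design=Wed.

Tue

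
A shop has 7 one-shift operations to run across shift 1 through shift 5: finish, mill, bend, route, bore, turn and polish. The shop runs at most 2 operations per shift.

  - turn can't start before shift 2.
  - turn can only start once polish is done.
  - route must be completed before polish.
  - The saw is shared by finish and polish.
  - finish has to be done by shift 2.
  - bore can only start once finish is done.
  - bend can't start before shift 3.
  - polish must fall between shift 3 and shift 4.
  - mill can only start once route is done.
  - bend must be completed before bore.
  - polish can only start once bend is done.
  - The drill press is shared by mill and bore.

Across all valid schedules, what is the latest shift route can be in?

shift 3

Downstream work caps route at shift 3.
route at shift 3 is achievable: route in shift 3, finish in shift 1, mill in shift 5, turn in shift 5, bend in shift 3, bore in shift 4, polish in shift 4.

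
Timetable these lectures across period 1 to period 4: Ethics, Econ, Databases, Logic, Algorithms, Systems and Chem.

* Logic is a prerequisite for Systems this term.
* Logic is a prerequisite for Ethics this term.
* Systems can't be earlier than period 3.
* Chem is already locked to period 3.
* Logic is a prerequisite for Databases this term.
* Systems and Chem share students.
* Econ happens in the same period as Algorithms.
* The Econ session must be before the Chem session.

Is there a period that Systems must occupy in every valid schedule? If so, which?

period 4

Systems's window is period 3–period 4.
Chem is fixed at period 3, and Systems can't share a period with Chem.
So Systems must be period 4.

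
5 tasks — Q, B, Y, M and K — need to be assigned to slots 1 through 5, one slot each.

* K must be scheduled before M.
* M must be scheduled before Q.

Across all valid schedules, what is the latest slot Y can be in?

Y at 5 is achievable: Y -> 5; B -> 1; Q -> 3; K -> 1; M -> 2.

5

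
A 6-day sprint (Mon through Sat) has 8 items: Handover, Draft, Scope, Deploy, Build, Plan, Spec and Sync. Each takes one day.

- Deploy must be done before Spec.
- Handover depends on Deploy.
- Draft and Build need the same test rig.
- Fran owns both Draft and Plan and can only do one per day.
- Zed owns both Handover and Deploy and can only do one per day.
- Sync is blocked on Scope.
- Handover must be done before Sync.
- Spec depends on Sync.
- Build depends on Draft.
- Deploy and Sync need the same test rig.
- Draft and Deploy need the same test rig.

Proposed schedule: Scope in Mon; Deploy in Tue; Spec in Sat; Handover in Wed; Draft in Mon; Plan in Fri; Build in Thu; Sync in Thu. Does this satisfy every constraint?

Yes

Handover depends on Deploy — holds.
Build depends on Draft — holds.
Fran owns both Draft and Plan and can only do one per day — holds.
Deploy must be done before Spec — holds.
Handover must be done before Sync — holds.
Draft and Build need the same test rig — holds.
Deploy and Sync need the same test rig — holds.
Draft and Deploy need the same test rig — holds.
Sync is blocked on Scope — holds.
Spec depends on Sync — holds.
Zed owns both Handover and Deploy and can only do one per day — holds.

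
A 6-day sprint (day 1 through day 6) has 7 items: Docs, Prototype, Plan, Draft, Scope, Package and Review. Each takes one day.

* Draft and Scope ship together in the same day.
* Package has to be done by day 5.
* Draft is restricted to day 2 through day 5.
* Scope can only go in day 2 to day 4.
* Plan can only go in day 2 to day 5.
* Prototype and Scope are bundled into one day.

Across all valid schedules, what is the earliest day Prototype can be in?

day 2

Prototype must be in the same day as Draft, which can't be before day 2, so Prototype is at least day 2; Prototype must be in the same day as Scope, which can't be after day 4, so Prototype is at most day 4.
Prototype at day 2 is achievable: Plan -> day 2; Draft -> day 2; Docs -> day 1; Review -> day 1; Prototype -> day 2; Package -> day 1; Scope -> day 2.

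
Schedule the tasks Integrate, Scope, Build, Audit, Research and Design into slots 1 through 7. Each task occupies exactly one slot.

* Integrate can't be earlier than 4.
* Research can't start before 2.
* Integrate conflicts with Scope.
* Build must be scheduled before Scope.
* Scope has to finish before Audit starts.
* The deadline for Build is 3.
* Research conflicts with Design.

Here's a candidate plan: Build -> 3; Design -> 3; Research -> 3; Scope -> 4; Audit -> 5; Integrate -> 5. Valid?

The deadline for Build is 3 — holds.
Integrate conflicts with Scope — holds.
Research can't start before 2 — holds.
Scope has to finish before Audit starts — holds.
Integrate can't be earlier than 4 — holds.
Build must be scheduled before Scope — holds.
Research conflicts with Design — violated.

Invalid. Research conflicts with Design.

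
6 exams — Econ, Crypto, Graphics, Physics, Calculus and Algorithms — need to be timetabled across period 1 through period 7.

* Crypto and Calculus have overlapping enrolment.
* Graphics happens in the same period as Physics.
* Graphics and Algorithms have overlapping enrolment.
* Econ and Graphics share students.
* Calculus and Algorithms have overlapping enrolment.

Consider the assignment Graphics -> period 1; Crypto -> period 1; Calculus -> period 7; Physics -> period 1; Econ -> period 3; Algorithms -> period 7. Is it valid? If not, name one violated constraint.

Invalid. Calculus and Algorithms have overlapping enrolment.

Graphics and Algorithms have overlapping enrolment — holds.
Econ and Graphics share students — holds.
Graphics happens in the same period as Physics — holds.
Calculus and Algorithms have overlapping enrolment — violated.
Crypto and Calculus have overlapping enrolment — holds.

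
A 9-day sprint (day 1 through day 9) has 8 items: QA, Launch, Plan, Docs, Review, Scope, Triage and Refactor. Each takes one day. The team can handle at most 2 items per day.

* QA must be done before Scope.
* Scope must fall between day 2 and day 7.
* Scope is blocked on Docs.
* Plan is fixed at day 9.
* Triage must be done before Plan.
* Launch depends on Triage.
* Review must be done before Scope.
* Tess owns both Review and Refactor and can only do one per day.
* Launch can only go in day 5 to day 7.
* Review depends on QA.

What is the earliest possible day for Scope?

Scope is available from day 2; precedence pushes Scope to at least day 3; Scope's own window allows nothing later than day 7.
Scope at day 3 is achievable: Refactor=day 3, Scope=day 3, Triage=day 1, Docs=day 2, Launch=day 5, QA=day 1, Review=day 2, Plan=day 9.

day 3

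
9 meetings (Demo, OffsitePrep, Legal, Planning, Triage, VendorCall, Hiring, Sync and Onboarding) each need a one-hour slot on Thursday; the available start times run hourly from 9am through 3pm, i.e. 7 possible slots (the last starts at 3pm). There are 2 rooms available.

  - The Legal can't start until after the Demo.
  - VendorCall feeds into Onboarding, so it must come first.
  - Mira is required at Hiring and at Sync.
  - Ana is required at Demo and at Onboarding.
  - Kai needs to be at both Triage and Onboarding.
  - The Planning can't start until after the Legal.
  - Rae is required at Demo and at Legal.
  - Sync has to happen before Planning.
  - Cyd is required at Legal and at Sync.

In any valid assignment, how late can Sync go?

Downstream work caps Sync at 2pm.
Sync at 2pm is achievable: Planning in 3pm; Legal in 10am; Triage in 11am; Hiring in 12pm; Demo in 9am; OffsitePrep in 11am; Sync in 2pm; VendorCall in 9am; Onboarding in 10am.

2pm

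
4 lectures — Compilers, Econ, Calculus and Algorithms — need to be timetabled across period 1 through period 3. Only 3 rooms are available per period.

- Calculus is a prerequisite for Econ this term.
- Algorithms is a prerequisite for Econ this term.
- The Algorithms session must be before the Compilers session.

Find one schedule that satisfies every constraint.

Algorithms -> period 1, Compilers -> period 2, Econ -> period 2, Calculus -> period 1

Checking: Algorithms(period 1) before Compilers(period 2); Algorithms(period 1) before Econ(period 2); Calculus(period 1) before Econ(period 2); max 2 per period (cap 3).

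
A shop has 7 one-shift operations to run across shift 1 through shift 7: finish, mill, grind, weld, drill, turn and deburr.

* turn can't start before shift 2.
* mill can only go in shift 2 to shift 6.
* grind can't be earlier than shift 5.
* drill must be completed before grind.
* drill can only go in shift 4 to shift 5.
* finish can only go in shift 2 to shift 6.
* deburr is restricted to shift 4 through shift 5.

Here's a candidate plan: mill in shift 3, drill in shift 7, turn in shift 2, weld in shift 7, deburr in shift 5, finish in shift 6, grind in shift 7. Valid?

drill can only go in shift 4 to shift 5 — violated.
finish can only go in shift 2 to shift 6 — holds.
mill can only go in shift 2 to shift 6 — holds.
deburr is restricted to shift 4 through shift 5 — holds.
grind can't be earlier than shift 5 — holds.
turn can't start before shift 2 — holds.
drill must be completed before grind — violated.

No — it violates: drill can only go in shift 4 to shift 5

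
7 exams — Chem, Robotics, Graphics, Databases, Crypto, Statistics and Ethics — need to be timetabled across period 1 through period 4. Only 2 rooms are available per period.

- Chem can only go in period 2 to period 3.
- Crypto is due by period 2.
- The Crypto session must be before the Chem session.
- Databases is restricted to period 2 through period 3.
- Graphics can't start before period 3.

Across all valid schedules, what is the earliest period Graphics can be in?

period 3

Graphics is available from period 3.
Graphics at period 3 is achievable: Ethics=period 4, Chem=period 2, Databases=period 2, Statistics=period 3, Graphics=period 3, Robotics=period 1, Crypto=period 1.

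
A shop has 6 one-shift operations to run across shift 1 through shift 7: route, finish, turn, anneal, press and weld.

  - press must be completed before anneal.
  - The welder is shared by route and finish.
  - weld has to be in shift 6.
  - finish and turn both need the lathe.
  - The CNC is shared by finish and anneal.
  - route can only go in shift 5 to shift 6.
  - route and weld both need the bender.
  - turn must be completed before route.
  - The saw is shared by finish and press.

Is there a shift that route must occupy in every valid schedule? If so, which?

shift 5

route's window is shift 5–shift 6.
weld is fixed at shift 6, and route can't share a shift with weld.
So route must be shift 5.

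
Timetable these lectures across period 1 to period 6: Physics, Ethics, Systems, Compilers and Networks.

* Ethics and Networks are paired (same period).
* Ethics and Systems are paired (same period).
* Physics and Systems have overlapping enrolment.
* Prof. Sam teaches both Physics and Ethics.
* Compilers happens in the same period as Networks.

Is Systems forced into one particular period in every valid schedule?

Systems can be period 1 (e.g. Physics in period 2; Networks in period 1; Compilers in period 1; Systems in period 1; Ethics in period 1) or period 2 (e.g. Compilers in period 2, Networks in period 2, Physics in period 1, Systems in period 2, Ethics in period 2).

No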